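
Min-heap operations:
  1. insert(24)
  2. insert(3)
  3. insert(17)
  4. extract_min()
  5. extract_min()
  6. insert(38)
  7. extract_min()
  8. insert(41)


insert(24) -> [24]
insert(3) -> [3, 24]
insert(17) -> [3, 24, 17]
extract_min()->3, [17, 24]
extract_min()->17, [24]
insert(38) -> [24, 38]
extract_min()->24, [38]
insert(41) -> [38, 41]

Final heap: [38, 41]


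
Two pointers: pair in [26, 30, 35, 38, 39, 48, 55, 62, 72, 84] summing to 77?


lo=0(26)+hi=9(84)=110
lo=0(26)+hi=8(72)=98
lo=0(26)+hi=7(62)=88
lo=0(26)+hi=6(55)=81
lo=0(26)+hi=5(48)=74
lo=1(30)+hi=5(48)=78
lo=1(30)+hi=4(39)=69
lo=2(35)+hi=4(39)=74
lo=3(38)+hi=4(39)=77

Yes: 38+39=77


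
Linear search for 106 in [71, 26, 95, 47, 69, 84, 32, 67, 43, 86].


i=0: 71!=106
i=1: 26!=106
i=2: 95!=106
i=3: 47!=106
i=4: 69!=106
i=5: 84!=106
i=6: 32!=106
i=7: 67!=106
i=8: 43!=106
i=9: 86!=106

Not found, 10 comps


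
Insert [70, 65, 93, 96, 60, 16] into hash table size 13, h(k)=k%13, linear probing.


Insert 70: h=5 -> slot 5
Insert 65: h=0 -> slot 0
Insert 93: h=2 -> slot 2
Insert 96: h=5, 1 probes -> slot 6
Insert 60: h=8 -> slot 8
Insert 16: h=3 -> slot 3

Table: [65, None, 93, 16, None, 70, 96, None, 60, None, None, None, None]


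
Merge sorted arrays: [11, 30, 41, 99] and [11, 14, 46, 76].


Take 11 from A
Take 11 from B
Take 14 from B
Take 30 from A
Take 41 from A
Take 46 from B
Take 76 from B

Merged: [11, 11, 14, 30, 41, 46, 76, 99]


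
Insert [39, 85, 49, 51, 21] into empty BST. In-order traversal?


Insert 39: root
Insert 85: R from 39
Insert 49: R from 39 -> L from 85
Insert 51: R from 39 -> L from 85 -> R from 49
Insert 21: L from 39

In-order: [21, 39, 49, 51, 85]


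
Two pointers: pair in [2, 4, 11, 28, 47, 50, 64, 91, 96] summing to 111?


lo=0(2)+hi=8(96)=98
lo=1(4)+hi=8(96)=100
lo=2(11)+hi=8(96)=107
lo=3(28)+hi=8(96)=124
lo=3(28)+hi=7(91)=119
lo=3(28)+hi=6(64)=92
lo=4(47)+hi=6(64)=111

Yes: 47+64=111


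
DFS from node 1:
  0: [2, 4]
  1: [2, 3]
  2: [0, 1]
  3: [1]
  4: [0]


Visit 1, push [3, 2]
Visit 2, push [0]
Visit 0, push [4]
Visit 4, push []
Visit 3, push []

DFS order: [1, 2, 0, 4, 3]


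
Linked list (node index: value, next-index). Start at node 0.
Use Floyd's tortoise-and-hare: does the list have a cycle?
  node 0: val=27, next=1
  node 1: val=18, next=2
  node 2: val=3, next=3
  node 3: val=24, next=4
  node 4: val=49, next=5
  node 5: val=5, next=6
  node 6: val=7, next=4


Floyd's tortoise (slow, +1) and hare (fast, +2):
  init: slow=0, fast=0
  step 1: slow=1, fast=2
  step 2: slow=2, fast=4
  step 3: slow=3, fast=6
  step 4: slow=4, fast=5
  step 5: slow=5, fast=4
  step 6: slow=6, fast=6
  slow == fast at node 6: cycle detected

Cycle: yes


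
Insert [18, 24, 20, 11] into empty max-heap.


Insert 18: [18]
Insert 24: [24, 18]
Insert 20: [24, 18, 20]
Insert 11: [24, 18, 20, 11]

Final heap: [24, 18, 20, 11]


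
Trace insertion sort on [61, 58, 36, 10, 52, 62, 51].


Initial: [61, 58, 36, 10, 52, 62, 51]
Insert 58: [58, 61, 36, 10, 52, 62, 51]
Insert 36: [36, 58, 61, 10, 52, 62, 51]
Insert 10: [10, 36, 58, 61, 52, 62, 51]
Insert 52: [10, 36, 52, 58, 61, 62, 51]
Insert 62: [10, 36, 52, 58, 61, 62, 51]
Insert 51: [10, 36, 51, 52, 58, 61, 62]

Sorted: [10, 36, 51, 52, 58, 61, 62]


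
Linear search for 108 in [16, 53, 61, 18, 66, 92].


i=0: 16!=108
i=1: 53!=108
i=2: 61!=108
i=3: 18!=108
i=4: 66!=108
i=5: 92!=108

Not found, 6 comps


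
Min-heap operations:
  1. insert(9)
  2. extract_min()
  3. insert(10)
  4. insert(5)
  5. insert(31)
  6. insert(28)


insert(9) -> [9]
extract_min()->9, []
insert(10) -> [10]
insert(5) -> [5, 10]
insert(31) -> [5, 10, 31]
insert(28) -> [5, 10, 31, 28]

Final heap: [5, 10, 31, 28]


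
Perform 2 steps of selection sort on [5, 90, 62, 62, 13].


Initial: [5, 90, 62, 62, 13]
Step 1: min=5 at 0
  Swap: [5, 90, 62, 62, 13]
Step 2: min=13 at 4
  Swap: [5, 13, 62, 62, 90]

After 2 steps: [5, 13, 62, 62, 90]


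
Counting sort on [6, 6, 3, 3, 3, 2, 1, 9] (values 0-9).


Input: [6, 6, 3, 3, 3, 2, 1, 9]
Counts: [0, 1, 1, 3, 0, 0, 2, 0, 0, 1]

Sorted: [1, 2, 3, 3, 3, 6, 6, 9]


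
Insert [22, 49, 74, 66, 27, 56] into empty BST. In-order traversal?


Insert 22: root
Insert 49: R from 22
Insert 74: R from 22 -> R from 49
Insert 66: R from 22 -> R from 49 -> L from 74
Insert 27: R from 22 -> L from 49
Insert 56: R from 22 -> R from 49 -> L from 74 -> L from 66

In-order: [22, 27, 49, 56, 66, 74]


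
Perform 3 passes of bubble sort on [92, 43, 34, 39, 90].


Initial: [92, 43, 34, 39, 90]
Pass 1: [43, 34, 39, 90, 92] (4 swaps)
Pass 2: [34, 39, 43, 90, 92] (2 swaps)
Pass 3: [34, 39, 43, 90, 92] (0 swaps)

After 3 passes: [34, 39, 43, 90, 92]


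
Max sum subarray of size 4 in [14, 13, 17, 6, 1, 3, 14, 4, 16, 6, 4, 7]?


[0:4]: 50
[1:5]: 37
[2:6]: 27
[3:7]: 24
[4:8]: 22
[5:9]: 37
[6:10]: 40
[7:11]: 30
[8:12]: 33

Max: 50 at [0:4]


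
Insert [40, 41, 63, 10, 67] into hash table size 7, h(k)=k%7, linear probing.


Insert 40: h=5 -> slot 5
Insert 41: h=6 -> slot 6
Insert 63: h=0 -> slot 0
Insert 10: h=3 -> slot 3
Insert 67: h=4 -> slot 4

Table: [63, None, None, 10, 67, 40, 41]


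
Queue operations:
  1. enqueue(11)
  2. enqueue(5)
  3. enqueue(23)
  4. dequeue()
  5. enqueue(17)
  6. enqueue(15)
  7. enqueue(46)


enqueue(11) -> [11]
enqueue(5) -> [11, 5]
enqueue(23) -> [11, 5, 23]
dequeue()->11, [5, 23]
enqueue(17) -> [5, 23, 17]
enqueue(15) -> [5, 23, 17, 15]
enqueue(46) -> [5, 23, 17, 15, 46]

Final queue: [5, 23, 17, 15, 46]


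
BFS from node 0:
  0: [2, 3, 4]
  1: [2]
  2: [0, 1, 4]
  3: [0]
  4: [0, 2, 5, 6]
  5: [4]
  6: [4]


Visit 0, enqueue [2, 3, 4]
Visit 2, enqueue [1]
Visit 3, enqueue []
Visit 4, enqueue [5, 6]
Visit 1, enqueue []
Visit 5, enqueue []
Visit 6, enqueue []

BFS order: [0, 2, 3, 4, 1, 5, 6]


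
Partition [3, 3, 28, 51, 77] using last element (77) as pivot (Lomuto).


Pivot: 77
  3 <= 77: advance i (no swap)
  3 <= 77: advance i (no swap)
  28 <= 77: advance i (no swap)
  51 <= 77: advance i (no swap)
Place pivot at 4: [3, 3, 28, 51, 77]

Partitioned: [3, 3, 28, 51, 77]


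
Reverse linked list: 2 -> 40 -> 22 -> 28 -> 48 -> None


Step 1: curr=2, set curr.next=prev(None) | reversed so far: 2
Step 2: curr=40, set curr.next=prev(2) | reversed so far: 40 -> 2
Step 3: curr=22, set curr.next=prev(40) | reversed so far: 22 -> 40 -> 2
Step 4: curr=28, set curr.next=prev(22) | reversed so far: 28 -> 22 -> 40 -> 2
Step 5: curr=48, set curr.next=prev(28) | reversed so far: 48 -> 28 -> 22 -> 40 -> 2

48 -> 28 -> 22 -> 40 -> 2 -> None


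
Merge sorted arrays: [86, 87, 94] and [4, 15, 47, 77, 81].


Take 4 from B
Take 15 from B
Take 47 from B
Take 77 from B
Take 81 from B

Merged: [4, 15, 47, 77, 81, 86, 87, 94]


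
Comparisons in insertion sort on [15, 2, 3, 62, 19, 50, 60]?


Algorithm: insertion sort
Input: [15, 2, 3, 62, 19, 50, 60]
Sorted: [2, 3, 15, 19, 50, 60, 62]

10


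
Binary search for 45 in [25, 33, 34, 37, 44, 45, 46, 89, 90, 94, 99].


Step 1: lo=0, hi=10, mid=5, val=45

Found at index 5


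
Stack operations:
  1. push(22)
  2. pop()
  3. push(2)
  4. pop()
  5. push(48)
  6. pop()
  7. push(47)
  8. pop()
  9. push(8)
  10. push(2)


push(22) -> [22]
pop()->22, []
push(2) -> [2]
pop()->2, []
push(48) -> [48]
pop()->48, []
push(47) -> [47]
pop()->47, []
push(8) -> [8]
push(2) -> [8, 2]

Final stack: [8, 2]


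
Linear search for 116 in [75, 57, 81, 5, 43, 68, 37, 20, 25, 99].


i=0: 75!=116
i=1: 57!=116
i=2: 81!=116
i=3: 5!=116
i=4: 43!=116
i=5: 68!=116
i=6: 37!=116
i=7: 20!=116
i=8: 25!=116
i=9: 99!=116

Not found, 10 comps


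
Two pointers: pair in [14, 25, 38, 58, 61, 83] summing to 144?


lo=0(14)+hi=5(83)=97
lo=1(25)+hi=5(83)=108
lo=2(38)+hi=5(83)=121
lo=3(58)+hi=5(83)=141
lo=4(61)+hi=5(83)=144

Yes: 61+83=144


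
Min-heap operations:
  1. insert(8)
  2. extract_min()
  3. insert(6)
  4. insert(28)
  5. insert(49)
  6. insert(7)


insert(8) -> [8]
extract_min()->8, []
insert(6) -> [6]
insert(28) -> [6, 28]
insert(49) -> [6, 28, 49]
insert(7) -> [6, 7, 49, 28]

Final heap: [6, 7, 49, 28]


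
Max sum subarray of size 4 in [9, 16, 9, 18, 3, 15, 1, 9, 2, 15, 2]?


[0:4]: 52
[1:5]: 46
[2:6]: 45
[3:7]: 37
[4:8]: 28
[5:9]: 27
[6:10]: 27
[7:11]: 28

Max: 52 at [0:4]


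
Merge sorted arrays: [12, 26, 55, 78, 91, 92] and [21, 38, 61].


Take 12 from A
Take 21 from B
Take 26 from A
Take 38 from B
Take 55 from A
Take 61 from B

Merged: [12, 21, 26, 38, 55, 61, 78, 91, 92]


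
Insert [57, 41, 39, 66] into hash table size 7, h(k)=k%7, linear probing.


Insert 57: h=1 -> slot 1
Insert 41: h=6 -> slot 6
Insert 39: h=4 -> slot 4
Insert 66: h=3 -> slot 3

Table: [None, 57, None, 66, 39, None, 41]


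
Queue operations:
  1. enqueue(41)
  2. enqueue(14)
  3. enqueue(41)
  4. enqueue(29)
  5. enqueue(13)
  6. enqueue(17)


enqueue(41) -> [41]
enqueue(14) -> [41, 14]
enqueue(41) -> [41, 14, 41]
enqueue(29) -> [41, 14, 41, 29]
enqueue(13) -> [41, 14, 41, 29, 13]
enqueue(17) -> [41, 14, 41, 29, 13, 17]

Final queue: [41, 14, 41, 29, 13, 17]


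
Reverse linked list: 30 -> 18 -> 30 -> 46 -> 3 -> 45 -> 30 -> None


Step 1: curr=30, set curr.next=prev(None) | reversed so far: 30
Step 2: curr=18, set curr.next=prev(30) | reversed so far: 18 -> 30
Step 3: curr=30, set curr.next=prev(18) | reversed so far: 30 -> 18 -> 30
Step 4: curr=46, set curr.next=prev(30) | reversed so far: 46 -> 30 -> 18 -> 30
Step 5: curr=3, set curr.next=prev(46) | reversed so far: 3 -> 46 -> 30 -> 18 -> 30
Step 6: curr=45, set curr.next=prev(3) | reversed so far: 45 -> 3 -> 46 -> 30 -> 18 -> 30
Step 7: curr=30, set curr.next=prev(45) | reversed so far: 30 -> 45 -> 3 -> 46 -> 30 -> 18 -> 30

30 -> 45 -> 3 -> 46 -> 30 -> 18 -> 30 -> None


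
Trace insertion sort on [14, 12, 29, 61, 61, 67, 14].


Initial: [14, 12, 29, 61, 61, 67, 14]
Insert 12: [12, 14, 29, 61, 61, 67, 14]
Insert 29: [12, 14, 29, 61, 61, 67, 14]
Insert 61: [12, 14, 29, 61, 61, 67, 14]
Insert 61: [12, 14, 29, 61, 61, 67, 14]
Insert 67: [12, 14, 29, 61, 61, 67, 14]
Insert 14: [12, 14, 14, 29, 61, 61, 67]

Sorted: [12, 14, 14, 29, 61, 61, 67]


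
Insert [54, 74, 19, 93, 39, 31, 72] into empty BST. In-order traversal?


Insert 54: root
Insert 74: R from 54
Insert 19: L from 54
Insert 93: R from 54 -> R from 74
Insert 39: L from 54 -> R from 19
Insert 31: L from 54 -> R from 19 -> L from 39
Insert 72: R from 54 -> L from 74

In-order: [19, 31, 39, 54, 72, 74, 93]


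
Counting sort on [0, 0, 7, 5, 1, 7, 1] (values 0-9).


Input: [0, 0, 7, 5, 1, 7, 1]
Counts: [2, 2, 0, 0, 0, 1, 0, 2, 0, 0]

Sorted: [0, 0, 1, 1, 5, 7, 7]


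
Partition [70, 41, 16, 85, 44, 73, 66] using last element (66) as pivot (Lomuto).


Pivot: 66
  41 <= 66: swap -> [41, 70, 16, 85, 44, 73, 66]
  16 <= 66: swap -> [41, 16, 70, 85, 44, 73, 66]
  44 <= 66: swap -> [41, 16, 44, 85, 70, 73, 66]
Place pivot at 3: [41, 16, 44, 66, 70, 73, 85]

Partitioned: [41, 16, 44, 66, 70, 73, 85]


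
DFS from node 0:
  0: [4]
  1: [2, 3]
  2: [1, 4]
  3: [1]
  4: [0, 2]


Visit 0, push [4]
Visit 4, push [2]
Visit 2, push [1]
Visit 1, push [3]
Visit 3, push []

DFS order: [0, 4, 2, 1, 3]


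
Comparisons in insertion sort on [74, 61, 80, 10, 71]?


Algorithm: insertion sort
Input: [74, 61, 80, 10, 71]
Sorted: [10, 61, 71, 74, 80]

8


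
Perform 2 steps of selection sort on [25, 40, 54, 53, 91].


Initial: [25, 40, 54, 53, 91]
Step 1: min=25 at 0
  Swap: [25, 40, 54, 53, 91]
Step 2: min=40 at 1
  Swap: [25, 40, 54, 53, 91]

After 2 steps: [25, 40, 54, 53, 91]


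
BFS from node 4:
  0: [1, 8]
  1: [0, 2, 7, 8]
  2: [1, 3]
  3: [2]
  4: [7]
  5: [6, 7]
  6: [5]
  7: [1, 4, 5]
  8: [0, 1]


Visit 4, enqueue [7]
Visit 7, enqueue [1, 5]
Visit 1, enqueue [0, 2, 8]
Visit 5, enqueue [6]
Visit 0, enqueue []
Visit 2, enqueue [3]
Visit 8, enqueue []
Visit 6, enqueue []
Visit 3, enqueue []

BFS order: [4, 7, 1, 5, 0, 2, 8, 6, 3]


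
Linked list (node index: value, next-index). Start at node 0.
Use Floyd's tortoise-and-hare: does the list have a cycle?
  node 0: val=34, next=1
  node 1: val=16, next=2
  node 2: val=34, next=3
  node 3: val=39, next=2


Floyd's tortoise (slow, +1) and hare (fast, +2):
  init: slow=0, fast=0
  step 1: slow=1, fast=2
  step 2: slow=2, fast=2
  slow == fast at node 2: cycle detected

Cycle: yes


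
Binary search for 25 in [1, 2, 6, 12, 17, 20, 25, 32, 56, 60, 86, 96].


Step 1: lo=0, hi=11, mid=5, val=20
Step 2: lo=6, hi=11, mid=8, val=56
Step 3: lo=6, hi=7, mid=6, val=25

Found at index 6


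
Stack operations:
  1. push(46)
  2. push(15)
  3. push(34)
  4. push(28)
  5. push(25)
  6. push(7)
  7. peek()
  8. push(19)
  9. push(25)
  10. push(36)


push(46) -> [46]
push(15) -> [46, 15]
push(34) -> [46, 15, 34]
push(28) -> [46, 15, 34, 28]
push(25) -> [46, 15, 34, 28, 25]
push(7) -> [46, 15, 34, 28, 25, 7]
peek()->7
push(19) -> [46, 15, 34, 28, 25, 7, 19]
push(25) -> [46, 15, 34, 28, 25, 7, 19, 25]
push(36) -> [46, 15, 34, 28, 25, 7, 19, 25, 36]

Final stack: [46, 15, 34, 28, 25, 7, 19, 25, 36]


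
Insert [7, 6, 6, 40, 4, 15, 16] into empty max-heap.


Insert 7: [7]
Insert 6: [7, 6]
Insert 6: [7, 6, 6]
Insert 40: [40, 7, 6, 6]
Insert 4: [40, 7, 6, 6, 4]
Insert 15: [40, 7, 15, 6, 4, 6]
Insert 16: [40, 7, 16, 6, 4, 6, 15]

Final heap: [40, 7, 16, 6, 4, 6, 15]


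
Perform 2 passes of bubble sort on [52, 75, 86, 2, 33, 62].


Initial: [52, 75, 86, 2, 33, 62]
Pass 1: [52, 75, 2, 33, 62, 86] (3 swaps)
Pass 2: [52, 2, 33, 62, 75, 86] (3 swaps)

After 2 passes: [52, 2, 33, 62, 75, 86]


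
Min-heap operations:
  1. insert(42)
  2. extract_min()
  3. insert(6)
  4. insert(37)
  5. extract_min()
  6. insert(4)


insert(42) -> [42]
extract_min()->42, []
insert(6) -> [6]
insert(37) -> [6, 37]
extract_min()->6, [37]
insert(4) -> [4, 37]

Final heap: [4, 37]


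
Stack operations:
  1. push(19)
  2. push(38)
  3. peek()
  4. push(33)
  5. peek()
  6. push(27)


push(19) -> [19]
push(38) -> [19, 38]
peek()->38
push(33) -> [19, 38, 33]
peek()->33
push(27) -> [19, 38, 33, 27]

Final stack: [19, 38, 33, 27]


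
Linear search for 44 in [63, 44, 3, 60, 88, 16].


i=0: 63!=44
i=1: 44==44 found!

Found at 1, 2 comps


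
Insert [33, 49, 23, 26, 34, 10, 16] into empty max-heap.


Insert 33: [33]
Insert 49: [49, 33]
Insert 23: [49, 33, 23]
Insert 26: [49, 33, 23, 26]
Insert 34: [49, 34, 23, 26, 33]
Insert 10: [49, 34, 23, 26, 33, 10]
Insert 16: [49, 34, 23, 26, 33, 10, 16]

Final heap: [49, 34, 23, 26, 33, 10, 16]


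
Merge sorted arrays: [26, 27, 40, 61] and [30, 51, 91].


Take 26 from A
Take 27 from A
Take 30 from B
Take 40 from A
Take 51 from B
Take 61 from A

Merged: [26, 27, 30, 40, 51, 61, 91]


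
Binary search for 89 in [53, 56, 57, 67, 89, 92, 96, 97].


Step 1: lo=0, hi=7, mid=3, val=67
Step 2: lo=4, hi=7, mid=5, val=92
Step 3: lo=4, hi=4, mid=4, val=89

Found at index 4


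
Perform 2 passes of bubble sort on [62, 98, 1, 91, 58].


Initial: [62, 98, 1, 91, 58]
Pass 1: [62, 1, 91, 58, 98] (3 swaps)
Pass 2: [1, 62, 58, 91, 98] (2 swaps)

After 2 passes: [1, 62, 58, 91, 98]


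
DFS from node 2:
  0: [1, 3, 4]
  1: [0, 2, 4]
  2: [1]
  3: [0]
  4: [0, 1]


Visit 2, push [1]
Visit 1, push [4, 0]
Visit 0, push [4, 3]
Visit 3, push []
Visit 4, push []

DFS order: [2, 1, 0, 3, 4]


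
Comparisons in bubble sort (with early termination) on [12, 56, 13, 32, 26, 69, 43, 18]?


Algorithm: bubble sort (with early termination)
Input: [12, 56, 13, 32, 26, 69, 43, 18]
Sorted: [12, 13, 18, 26, 32, 43, 56, 69]

27


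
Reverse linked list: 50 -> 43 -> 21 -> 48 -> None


Step 1: curr=50, set curr.next=prev(None) | reversed so far: 50
Step 2: curr=43, set curr.next=prev(50) | reversed so far: 43 -> 50
Step 3: curr=21, set curr.next=prev(43) | reversed so far: 21 -> 43 -> 50
Step 4: curr=48, set curr.next=prev(21) | reversed so far: 48 -> 21 -> 43 -> 50

48 -> 21 -> 43 -> 50 -> None


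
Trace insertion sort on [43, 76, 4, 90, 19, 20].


Initial: [43, 76, 4, 90, 19, 20]
Insert 76: [43, 76, 4, 90, 19, 20]
Insert 4: [4, 43, 76, 90, 19, 20]
Insert 90: [4, 43, 76, 90, 19, 20]
Insert 19: [4, 19, 43, 76, 90, 20]
Insert 20: [4, 19, 20, 43, 76, 90]

Sorted: [4, 19, 20, 43, 76, 90]


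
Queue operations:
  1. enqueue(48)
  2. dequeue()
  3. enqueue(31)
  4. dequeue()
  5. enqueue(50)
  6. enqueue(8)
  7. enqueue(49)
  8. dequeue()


enqueue(48) -> [48]
dequeue()->48, []
enqueue(31) -> [31]
dequeue()->31, []
enqueue(50) -> [50]
enqueue(8) -> [50, 8]
enqueue(49) -> [50, 8, 49]
dequeue()->50, [8, 49]

Final queue: [8, 49]


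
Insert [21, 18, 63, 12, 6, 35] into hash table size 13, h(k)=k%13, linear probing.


Insert 21: h=8 -> slot 8
Insert 18: h=5 -> slot 5
Insert 63: h=11 -> slot 11
Insert 12: h=12 -> slot 12
Insert 6: h=6 -> slot 6
Insert 35: h=9 -> slot 9

Table: [None, None, None, None, None, 18, 6, None, 21, 35, None, 63, 12]


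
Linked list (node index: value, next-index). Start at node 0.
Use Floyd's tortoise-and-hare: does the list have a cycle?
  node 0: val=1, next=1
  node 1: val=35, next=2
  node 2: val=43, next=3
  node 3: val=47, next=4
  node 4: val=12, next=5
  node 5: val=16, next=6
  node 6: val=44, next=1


Floyd's tortoise (slow, +1) and hare (fast, +2):
  init: slow=0, fast=0
  step 1: slow=1, fast=2
  step 2: slow=2, fast=4
  step 3: slow=3, fast=6
  step 4: slow=4, fast=2
  step 5: slow=5, fast=4
  step 6: slow=6, fast=6
  slow == fast at node 6: cycle detected

Cycle: yes


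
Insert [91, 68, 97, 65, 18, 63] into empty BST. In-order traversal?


Insert 91: root
Insert 68: L from 91
Insert 97: R from 91
Insert 65: L from 91 -> L from 68
Insert 18: L from 91 -> L from 68 -> L from 65
Insert 63: L from 91 -> L from 68 -> L from 65 -> R from 18

In-order: [18, 63, 65, 68, 91, 97]


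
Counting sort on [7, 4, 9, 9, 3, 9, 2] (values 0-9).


Input: [7, 4, 9, 9, 3, 9, 2]
Counts: [0, 0, 1, 1, 1, 0, 0, 1, 0, 3]

Sorted: [2, 3, 4, 7, 9, 9, 9]


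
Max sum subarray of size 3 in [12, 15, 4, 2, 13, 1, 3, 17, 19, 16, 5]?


[0:3]: 31
[1:4]: 21
[2:5]: 19
[3:6]: 16
[4:7]: 17
[5:8]: 21
[6:9]: 39
[7:10]: 52
[8:11]: 40

Max: 52 at [7:10]


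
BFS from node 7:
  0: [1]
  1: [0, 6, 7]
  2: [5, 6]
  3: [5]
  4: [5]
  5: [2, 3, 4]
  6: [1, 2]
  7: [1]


Visit 7, enqueue [1]
Visit 1, enqueue [0, 6]
Visit 0, enqueue []
Visit 6, enqueue [2]
Visit 2, enqueue [5]
Visit 5, enqueue [3, 4]
Visit 3, enqueue []
Visit 4, enqueue []

BFS order: [7, 1, 0, 6, 2, 5, 3, 4]


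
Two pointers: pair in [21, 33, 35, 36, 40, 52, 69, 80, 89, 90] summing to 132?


lo=0(21)+hi=9(90)=111
lo=1(33)+hi=9(90)=123
lo=2(35)+hi=9(90)=125
lo=3(36)+hi=9(90)=126
lo=4(40)+hi=9(90)=130
lo=5(52)+hi=9(90)=142
lo=5(52)+hi=8(89)=141
lo=5(52)+hi=7(80)=132

Yes: 52+80=132


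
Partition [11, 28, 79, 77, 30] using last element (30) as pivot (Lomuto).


Pivot: 30
  11 <= 30: advance i (no swap)
  28 <= 30: advance i (no swap)
Place pivot at 2: [11, 28, 30, 77, 79]

Partitioned: [11, 28, 30, 77, 79]


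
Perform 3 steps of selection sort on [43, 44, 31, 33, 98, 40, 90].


Initial: [43, 44, 31, 33, 98, 40, 90]
Step 1: min=31 at 2
  Swap: [31, 44, 43, 33, 98, 40, 90]
Step 2: min=33 at 3
  Swap: [31, 33, 43, 44, 98, 40, 90]
Step 3: min=40 at 5
  Swap: [31, 33, 40, 44, 98, 43, 90]

After 3 steps: [31, 33, 40, 44, 98, 43, 90]


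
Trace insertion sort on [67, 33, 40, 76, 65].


Initial: [67, 33, 40, 76, 65]
Insert 33: [33, 67, 40, 76, 65]
Insert 40: [33, 40, 67, 76, 65]
Insert 76: [33, 40, 67, 76, 65]
Insert 65: [33, 40, 65, 67, 76]

Sorted: [33, 40, 65, 67, 76]


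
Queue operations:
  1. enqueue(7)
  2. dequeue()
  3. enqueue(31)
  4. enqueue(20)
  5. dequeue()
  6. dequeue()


enqueue(7) -> [7]
dequeue()->7, []
enqueue(31) -> [31]
enqueue(20) -> [31, 20]
dequeue()->31, [20]
dequeue()->20, []

Final queue: []


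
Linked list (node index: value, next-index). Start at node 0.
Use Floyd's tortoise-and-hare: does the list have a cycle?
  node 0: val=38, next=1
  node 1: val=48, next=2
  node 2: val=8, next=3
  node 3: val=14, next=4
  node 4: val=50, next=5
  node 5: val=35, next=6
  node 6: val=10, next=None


Floyd's tortoise (slow, +1) and hare (fast, +2):
  init: slow=0, fast=0
  step 1: slow=1, fast=2
  step 2: slow=2, fast=4
  step 3: slow=3, fast=6
  step 4: fast -> None, no cycle

Cycle: no


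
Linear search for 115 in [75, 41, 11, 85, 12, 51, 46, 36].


i=0: 75!=115
i=1: 41!=115
i=2: 11!=115
i=3: 85!=115
i=4: 12!=115
i=5: 51!=115
i=6: 46!=115
i=7: 36!=115

Not found, 8 comps


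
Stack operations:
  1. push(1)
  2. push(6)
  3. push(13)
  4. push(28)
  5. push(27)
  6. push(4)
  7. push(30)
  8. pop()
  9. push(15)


push(1) -> [1]
push(6) -> [1, 6]
push(13) -> [1, 6, 13]
push(28) -> [1, 6, 13, 28]
push(27) -> [1, 6, 13, 28, 27]
push(4) -> [1, 6, 13, 28, 27, 4]
push(30) -> [1, 6, 13, 28, 27, 4, 30]
pop()->30, [1, 6, 13, 28, 27, 4]
push(15) -> [1, 6, 13, 28, 27, 4, 15]

Final stack: [1, 6, 13, 28, 27, 4, 15]


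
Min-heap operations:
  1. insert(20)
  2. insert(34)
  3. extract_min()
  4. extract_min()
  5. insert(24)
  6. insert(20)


insert(20) -> [20]
insert(34) -> [20, 34]
extract_min()->20, [34]
extract_min()->34, []
insert(24) -> [24]
insert(20) -> [20, 24]

Final heap: [20, 24]


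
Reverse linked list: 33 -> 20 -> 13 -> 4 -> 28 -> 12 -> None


Step 1: curr=33, set curr.next=prev(None) | reversed so far: 33
Step 2: curr=20, set curr.next=prev(33) | reversed so far: 20 -> 33
Step 3: curr=13, set curr.next=prev(20) | reversed so far: 13 -> 20 -> 33
Step 4: curr=4, set curr.next=prev(13) | reversed so far: 4 -> 13 -> 20 -> 33
Step 5: curr=28, set curr.next=prev(4) | reversed so far: 28 -> 4 -> 13 -> 20 -> 33
Step 6: curr=12, set curr.next=prev(28) | reversed so far: 12 -> 28 -> 4 -> 13 -> 20 -> 33

12 -> 28 -> 4 -> 13 -> 20 -> 33 -> None


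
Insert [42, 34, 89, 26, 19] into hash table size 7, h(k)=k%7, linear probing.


Insert 42: h=0 -> slot 0
Insert 34: h=6 -> slot 6
Insert 89: h=5 -> slot 5
Insert 26: h=5, 3 probes -> slot 1
Insert 19: h=5, 4 probes -> slot 2

Table: [42, 26, 19, None, None, 89, 34]


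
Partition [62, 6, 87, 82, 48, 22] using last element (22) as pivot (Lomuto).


Pivot: 22
  6 <= 22: swap -> [6, 62, 87, 82, 48, 22]
Place pivot at 1: [6, 22, 87, 82, 48, 62]

Partitioned: [6, 22, 87, 82, 48, 62]


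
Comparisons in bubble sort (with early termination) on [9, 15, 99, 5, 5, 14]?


Algorithm: bubble sort (with early termination)
Input: [9, 15, 99, 5, 5, 14]
Sorted: [5, 5, 9, 14, 15, 99]

14


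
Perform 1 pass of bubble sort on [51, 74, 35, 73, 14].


Initial: [51, 74, 35, 73, 14]
Pass 1: [51, 35, 73, 14, 74] (3 swaps)

After 1 pass: [51, 35, 73, 14, 74]


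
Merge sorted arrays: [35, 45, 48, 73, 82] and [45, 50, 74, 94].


Take 35 from A
Take 45 from A
Take 45 from B
Take 48 from A
Take 50 from B
Take 73 from A
Take 74 from B
Take 82 from A

Merged: [35, 45, 45, 48, 50, 73, 74, 82, 94]


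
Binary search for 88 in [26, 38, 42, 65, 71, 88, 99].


Step 1: lo=0, hi=6, mid=3, val=65
Step 2: lo=4, hi=6, mid=5, val=88

Found at index 5


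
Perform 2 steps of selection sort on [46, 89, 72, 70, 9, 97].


Initial: [46, 89, 72, 70, 9, 97]
Step 1: min=9 at 4
  Swap: [9, 89, 72, 70, 46, 97]
Step 2: min=46 at 4
  Swap: [9, 46, 72, 70, 89, 97]

After 2 steps: [9, 46, 72, 70, 89, 97]


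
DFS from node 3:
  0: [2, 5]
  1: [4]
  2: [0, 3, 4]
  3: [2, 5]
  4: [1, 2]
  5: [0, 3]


Visit 3, push [5, 2]
Visit 2, push [4, 0]
Visit 0, push [5]
Visit 5, push []
Visit 4, push [1]
Visit 1, push []

DFS order: [3, 2, 0, 5, 4, 1]


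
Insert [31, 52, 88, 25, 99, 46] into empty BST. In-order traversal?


Insert 31: root
Insert 52: R from 31
Insert 88: R from 31 -> R from 52
Insert 25: L from 31
Insert 99: R from 31 -> R from 52 -> R from 88
Insert 46: R from 31 -> L from 52

In-order: [25, 31, 46, 52, 88, 99]


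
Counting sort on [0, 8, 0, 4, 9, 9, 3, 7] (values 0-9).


Input: [0, 8, 0, 4, 9, 9, 3, 7]
Counts: [2, 0, 0, 1, 1, 0, 0, 1, 1, 2]

Sorted: [0, 0, 3, 4, 7, 8, 9, 9]


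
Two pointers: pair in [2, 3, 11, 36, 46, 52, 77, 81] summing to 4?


lo=0(2)+hi=7(81)=83
lo=0(2)+hi=6(77)=79
lo=0(2)+hi=5(52)=54
lo=0(2)+hi=4(46)=48
lo=0(2)+hi=3(36)=38
lo=0(2)+hi=2(11)=13
lo=0(2)+hi=1(3)=5

No pair found


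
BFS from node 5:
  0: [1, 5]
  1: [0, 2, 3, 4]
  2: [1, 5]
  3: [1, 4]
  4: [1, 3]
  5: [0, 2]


Visit 5, enqueue [0, 2]
Visit 0, enqueue [1]
Visit 2, enqueue []
Visit 1, enqueue [3, 4]
Visit 3, enqueue []
Visit 4, enqueue []

BFS order: [5, 0, 2, 1, 3, 4]


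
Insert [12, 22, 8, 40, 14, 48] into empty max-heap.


Insert 12: [12]
Insert 22: [22, 12]
Insert 8: [22, 12, 8]
Insert 40: [40, 22, 8, 12]
Insert 14: [40, 22, 8, 12, 14]
Insert 48: [48, 22, 40, 12, 14, 8]

Final heap: [48, 22, 40, 12, 14, 8]


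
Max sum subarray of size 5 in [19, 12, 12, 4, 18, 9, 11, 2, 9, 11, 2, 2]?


[0:5]: 65
[1:6]: 55
[2:7]: 54
[3:8]: 44
[4:9]: 49
[5:10]: 42
[6:11]: 35
[7:12]: 26

Max: 65 at [0:5]


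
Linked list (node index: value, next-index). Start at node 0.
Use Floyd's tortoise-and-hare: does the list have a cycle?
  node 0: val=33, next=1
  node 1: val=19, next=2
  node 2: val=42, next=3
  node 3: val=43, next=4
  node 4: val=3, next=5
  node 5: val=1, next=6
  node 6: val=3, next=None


Floyd's tortoise (slow, +1) and hare (fast, +2):
  init: slow=0, fast=0
  step 1: slow=1, fast=2
  step 2: slow=2, fast=4
  step 3: slow=3, fast=6
  step 4: fast -> None, no cycle

Cycle: no


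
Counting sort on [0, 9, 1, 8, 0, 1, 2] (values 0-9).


Input: [0, 9, 1, 8, 0, 1, 2]
Counts: [2, 2, 1, 0, 0, 0, 0, 0, 1, 1]

Sorted: [0, 0, 1, 1, 2, 8, 9]


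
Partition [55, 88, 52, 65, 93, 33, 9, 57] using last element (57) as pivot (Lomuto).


Pivot: 57
  55 <= 57: advance i (no swap)
  52 <= 57: swap -> [55, 52, 88, 65, 93, 33, 9, 57]
  33 <= 57: swap -> [55, 52, 33, 65, 93, 88, 9, 57]
  9 <= 57: swap -> [55, 52, 33, 9, 93, 88, 65, 57]
Place pivot at 4: [55, 52, 33, 9, 57, 88, 65, 93]

Partitioned: [55, 52, 33, 9, 57, 88, 65, 93]


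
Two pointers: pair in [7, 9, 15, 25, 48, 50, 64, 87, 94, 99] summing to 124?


lo=0(7)+hi=9(99)=106
lo=1(9)+hi=9(99)=108
lo=2(15)+hi=9(99)=114
lo=3(25)+hi=9(99)=124

Yes: 25+99=124


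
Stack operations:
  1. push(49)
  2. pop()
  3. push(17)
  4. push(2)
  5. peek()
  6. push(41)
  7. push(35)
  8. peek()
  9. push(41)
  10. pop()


push(49) -> [49]
pop()->49, []
push(17) -> [17]
push(2) -> [17, 2]
peek()->2
push(41) -> [17, 2, 41]
push(35) -> [17, 2, 41, 35]
peek()->35
push(41) -> [17, 2, 41, 35, 41]
pop()->41, [17, 2, 41, 35]

Final stack: [17, 2, 41, 35]


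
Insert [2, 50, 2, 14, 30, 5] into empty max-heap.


Insert 2: [2]
Insert 50: [50, 2]
Insert 2: [50, 2, 2]
Insert 14: [50, 14, 2, 2]
Insert 30: [50, 30, 2, 2, 14]
Insert 5: [50, 30, 5, 2, 14, 2]

Final heap: [50, 30, 5, 2, 14, 2]


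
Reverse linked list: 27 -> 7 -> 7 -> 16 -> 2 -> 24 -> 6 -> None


Step 1: curr=27, set curr.next=prev(None) | reversed so far: 27
Step 2: curr=7, set curr.next=prev(27) | reversed so far: 7 -> 27
Step 3: curr=7, set curr.next=prev(7) | reversed so far: 7 -> 7 -> 27
Step 4: curr=16, set curr.next=prev(7) | reversed so far: 16 -> 7 -> 7 -> 27
Step 5: curr=2, set curr.next=prev(16) | reversed so far: 2 -> 16 -> 7 -> 7 -> 27
Step 6: curr=24, set curr.next=prev(2) | reversed so far: 24 -> 2 -> 16 -> 7 -> 7 -> 27
Step 7: curr=6, set curr.next=prev(24) | reversed so far: 6 -> 24 -> 2 -> 16 -> 7 -> 7 -> 27

6 -> 24 -> 2 -> 16 -> 7 -> 7 -> 27 -> None


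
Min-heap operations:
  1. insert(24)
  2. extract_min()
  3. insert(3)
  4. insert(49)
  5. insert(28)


insert(24) -> [24]
extract_min()->24, []
insert(3) -> [3]
insert(49) -> [3, 49]
insert(28) -> [3, 49, 28]

Final heap: [3, 49, 28]


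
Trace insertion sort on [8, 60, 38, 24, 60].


Initial: [8, 60, 38, 24, 60]
Insert 60: [8, 60, 38, 24, 60]
Insert 38: [8, 38, 60, 24, 60]
Insert 24: [8, 24, 38, 60, 60]
Insert 60: [8, 24, 38, 60, 60]

Sorted: [8, 24, 38, 60, 60]


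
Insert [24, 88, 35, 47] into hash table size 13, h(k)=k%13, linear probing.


Insert 24: h=11 -> slot 11
Insert 88: h=10 -> slot 10
Insert 35: h=9 -> slot 9
Insert 47: h=8 -> slot 8

Table: [None, None, None, None, None, None, None, None, 47, 35, 88, 24, None]


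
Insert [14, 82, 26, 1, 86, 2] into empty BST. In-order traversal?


Insert 14: root
Insert 82: R from 14
Insert 26: R from 14 -> L from 82
Insert 1: L from 14
Insert 86: R from 14 -> R from 82
Insert 2: L from 14 -> R from 1

In-order: [1, 2, 14, 26, 82, 86]


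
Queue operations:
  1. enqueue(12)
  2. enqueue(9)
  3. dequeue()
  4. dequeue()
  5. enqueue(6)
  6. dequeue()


enqueue(12) -> [12]
enqueue(9) -> [12, 9]
dequeue()->12, [9]
dequeue()->9, []
enqueue(6) -> [6]
dequeue()->6, []

Final queue: []


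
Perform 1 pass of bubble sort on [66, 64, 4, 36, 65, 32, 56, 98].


Initial: [66, 64, 4, 36, 65, 32, 56, 98]
Pass 1: [64, 4, 36, 65, 32, 56, 66, 98] (6 swaps)

After 1 pass: [64, 4, 36, 65, 32, 56, 66, 98]


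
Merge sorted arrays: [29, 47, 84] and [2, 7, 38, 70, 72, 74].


Take 2 from B
Take 7 from B
Take 29 from A
Take 38 from B
Take 47 from A
Take 70 from B
Take 72 from B
Take 74 from B

Merged: [2, 7, 29, 38, 47, 70, 72, 74, 84]


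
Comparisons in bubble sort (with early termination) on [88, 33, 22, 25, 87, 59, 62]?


Algorithm: bubble sort (with early termination)
Input: [88, 33, 22, 25, 87, 59, 62]
Sorted: [22, 25, 33, 59, 62, 87, 88]

15


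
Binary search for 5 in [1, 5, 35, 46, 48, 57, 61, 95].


Step 1: lo=0, hi=7, mid=3, val=46
Step 2: lo=0, hi=2, mid=1, val=5

Found at index 1


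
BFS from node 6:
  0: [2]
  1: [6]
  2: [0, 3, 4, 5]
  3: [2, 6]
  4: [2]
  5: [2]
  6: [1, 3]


Visit 6, enqueue [1, 3]
Visit 1, enqueue []
Visit 3, enqueue [2]
Visit 2, enqueue [0, 4, 5]
Visit 0, enqueue []
Visit 4, enqueue []
Visit 5, enqueue []

BFS order: [6, 1, 3, 2, 0, 4, 5]


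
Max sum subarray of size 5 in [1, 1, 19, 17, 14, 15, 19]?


[0:5]: 52
[1:6]: 66
[2:7]: 84

Max: 84 at [2:7]


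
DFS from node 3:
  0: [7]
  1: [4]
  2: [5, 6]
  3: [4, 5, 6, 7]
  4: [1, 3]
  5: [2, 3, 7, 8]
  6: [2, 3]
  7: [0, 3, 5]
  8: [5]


Visit 3, push [7, 6, 5, 4]
Visit 4, push [1]
Visit 1, push []
Visit 5, push [8, 7, 2]
Visit 2, push [6]
Visit 6, push []
Visit 7, push [0]
Visit 0, push []
Visit 8, push []

DFS order: [3, 4, 1, 5, 2, 6, 7, 0, 8]


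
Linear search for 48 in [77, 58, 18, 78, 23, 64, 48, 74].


i=0: 77!=48
i=1: 58!=48
i=2: 18!=48
i=3: 78!=48
i=4: 23!=48
i=5: 64!=48
i=6: 48==48 found!

Found at 6, 7 comps


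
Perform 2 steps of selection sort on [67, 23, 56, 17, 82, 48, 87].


Initial: [67, 23, 56, 17, 82, 48, 87]
Step 1: min=17 at 3
  Swap: [17, 23, 56, 67, 82, 48, 87]
Step 2: min=23 at 1
  Swap: [17, 23, 56, 67, 82, 48, 87]

After 2 steps: [17, 23, 56, 67, 82, 48, 87]


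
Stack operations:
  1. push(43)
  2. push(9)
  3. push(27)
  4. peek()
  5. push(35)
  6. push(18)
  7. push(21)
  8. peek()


push(43) -> [43]
push(9) -> [43, 9]
push(27) -> [43, 9, 27]
peek()->27
push(35) -> [43, 9, 27, 35]
push(18) -> [43, 9, 27, 35, 18]
push(21) -> [43, 9, 27, 35, 18, 21]
peek()->21

Final stack: [43, 9, 27, 35, 18, 21]


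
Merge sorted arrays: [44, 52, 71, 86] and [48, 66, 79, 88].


Take 44 from A
Take 48 from B
Take 52 from A
Take 66 from B
Take 71 from A
Take 79 from B
Take 86 from A

Merged: [44, 48, 52, 66, 71, 79, 86, 88]


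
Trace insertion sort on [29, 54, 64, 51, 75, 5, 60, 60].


Initial: [29, 54, 64, 51, 75, 5, 60, 60]
Insert 54: [29, 54, 64, 51, 75, 5, 60, 60]
Insert 64: [29, 54, 64, 51, 75, 5, 60, 60]
Insert 51: [29, 51, 54, 64, 75, 5, 60, 60]
Insert 75: [29, 51, 54, 64, 75, 5, 60, 60]
Insert 5: [5, 29, 51, 54, 64, 75, 60, 60]
Insert 60: [5, 29, 51, 54, 60, 64, 75, 60]
Insert 60: [5, 29, 51, 54, 60, 60, 64, 75]

Sorted: [5, 29, 51, 54, 60, 60, 64, 75]


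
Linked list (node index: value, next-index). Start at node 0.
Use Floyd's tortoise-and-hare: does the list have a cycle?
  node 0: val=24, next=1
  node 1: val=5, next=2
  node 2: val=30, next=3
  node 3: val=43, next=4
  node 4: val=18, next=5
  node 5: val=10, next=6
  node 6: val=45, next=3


Floyd's tortoise (slow, +1) and hare (fast, +2):
  init: slow=0, fast=0
  step 1: slow=1, fast=2
  step 2: slow=2, fast=4
  step 3: slow=3, fast=6
  step 4: slow=4, fast=4
  slow == fast at node 4: cycle detected

Cycle: yes


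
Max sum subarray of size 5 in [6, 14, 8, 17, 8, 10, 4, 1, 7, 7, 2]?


[0:5]: 53
[1:6]: 57
[2:7]: 47
[3:8]: 40
[4:9]: 30
[5:10]: 29
[6:11]: 21

Max: 57 at [1:6]


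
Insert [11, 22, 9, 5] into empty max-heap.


Insert 11: [11]
Insert 22: [22, 11]
Insert 9: [22, 11, 9]
Insert 5: [22, 11, 9, 5]

Final heap: [22, 11, 9, 5]


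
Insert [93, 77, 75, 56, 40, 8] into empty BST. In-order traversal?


Insert 93: root
Insert 77: L from 93
Insert 75: L from 93 -> L from 77
Insert 56: L from 93 -> L from 77 -> L from 75
Insert 40: L from 93 -> L from 77 -> L from 75 -> L from 56
Insert 8: L from 93 -> L from 77 -> L from 75 -> L from 56 -> L from 40

In-order: [8, 40, 56, 75, 77, 93]


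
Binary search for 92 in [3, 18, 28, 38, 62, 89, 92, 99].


Step 1: lo=0, hi=7, mid=3, val=38
Step 2: lo=4, hi=7, mid=5, val=89
Step 3: lo=6, hi=7, mid=6, val=92

Found at index 6


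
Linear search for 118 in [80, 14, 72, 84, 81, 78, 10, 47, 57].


i=0: 80!=118
i=1: 14!=118
i=2: 72!=118
i=3: 84!=118
i=4: 81!=118
i=5: 78!=118
i=6: 10!=118
i=7: 47!=118
i=8: 57!=118

Not found, 9 comps


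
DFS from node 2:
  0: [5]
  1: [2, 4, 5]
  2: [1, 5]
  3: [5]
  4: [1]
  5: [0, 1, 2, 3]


Visit 2, push [5, 1]
Visit 1, push [5, 4]
Visit 4, push []
Visit 5, push [3, 0]
Visit 0, push []
Visit 3, push []

DFS order: [2, 1, 4, 5, 0, 3]


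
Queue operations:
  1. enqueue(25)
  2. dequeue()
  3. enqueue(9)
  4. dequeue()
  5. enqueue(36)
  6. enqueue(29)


enqueue(25) -> [25]
dequeue()->25, []
enqueue(9) -> [9]
dequeue()->9, []
enqueue(36) -> [36]
enqueue(29) -> [36, 29]

Final queue: [36, 29]


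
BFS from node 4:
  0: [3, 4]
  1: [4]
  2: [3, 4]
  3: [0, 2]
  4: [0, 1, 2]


Visit 4, enqueue [0, 1, 2]
Visit 0, enqueue [3]
Visit 1, enqueue []
Visit 2, enqueue []
Visit 3, enqueue []

BFS order: [4, 0, 1, 2, 3]


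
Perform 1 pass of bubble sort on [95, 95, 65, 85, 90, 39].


Initial: [95, 95, 65, 85, 90, 39]
Pass 1: [95, 65, 85, 90, 39, 95] (4 swaps)

After 1 pass: [95, 65, 85, 90, 39, 95]


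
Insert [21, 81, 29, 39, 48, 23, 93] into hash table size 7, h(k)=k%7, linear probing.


Insert 21: h=0 -> slot 0
Insert 81: h=4 -> slot 4
Insert 29: h=1 -> slot 1
Insert 39: h=4, 1 probes -> slot 5
Insert 48: h=6 -> slot 6
Insert 23: h=2 -> slot 2
Insert 93: h=2, 1 probes -> slot 3

Table: [21, 29, 23, 93, 81, 39, 48]


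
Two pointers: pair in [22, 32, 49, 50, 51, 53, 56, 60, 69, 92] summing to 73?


lo=0(22)+hi=9(92)=114
lo=0(22)+hi=8(69)=91
lo=0(22)+hi=7(60)=82
lo=0(22)+hi=6(56)=78
lo=0(22)+hi=5(53)=75
lo=0(22)+hi=4(51)=73

Yes: 22+51=73


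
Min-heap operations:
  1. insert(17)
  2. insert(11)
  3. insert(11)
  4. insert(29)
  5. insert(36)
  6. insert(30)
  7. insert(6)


insert(17) -> [17]
insert(11) -> [11, 17]
insert(11) -> [11, 17, 11]
insert(29) -> [11, 17, 11, 29]
insert(36) -> [11, 17, 11, 29, 36]
insert(30) -> [11, 17, 11, 29, 36, 30]
insert(6) -> [6, 17, 11, 29, 36, 30, 11]

Final heap: [6, 17, 11, 29, 36, 30, 11]


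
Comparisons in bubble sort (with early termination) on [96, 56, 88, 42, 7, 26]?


Algorithm: bubble sort (with early termination)
Input: [96, 56, 88, 42, 7, 26]
Sorted: [7, 26, 42, 56, 88, 96]

15


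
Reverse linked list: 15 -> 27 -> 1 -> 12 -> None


Step 1: curr=15, set curr.next=prev(None) | reversed so far: 15
Step 2: curr=27, set curr.next=prev(15) | reversed so far: 27 -> 15
Step 3: curr=1, set curr.next=prev(27) | reversed so far: 1 -> 27 -> 15
Step 4: curr=12, set curr.next=prev(1) | reversed so far: 12 -> 1 -> 27 -> 15

12 -> 1 -> 27 -> 15 -> None


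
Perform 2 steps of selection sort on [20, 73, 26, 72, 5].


Initial: [20, 73, 26, 72, 5]
Step 1: min=5 at 4
  Swap: [5, 73, 26, 72, 20]
Step 2: min=20 at 4
  Swap: [5, 20, 26, 72, 73]

After 2 steps: [5, 20, 26, 72, 73]


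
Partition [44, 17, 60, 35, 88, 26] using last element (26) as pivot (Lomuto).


Pivot: 26
  17 <= 26: swap -> [17, 44, 60, 35, 88, 26]
Place pivot at 1: [17, 26, 60, 35, 88, 44]

Partitioned: [17, 26, 60, 35, 88, 44]


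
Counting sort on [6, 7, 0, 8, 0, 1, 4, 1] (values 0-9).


Input: [6, 7, 0, 8, 0, 1, 4, 1]
Counts: [2, 2, 0, 0, 1, 0, 1, 1, 1, 0]

Sorted: [0, 0, 1, 1, 4, 6, 7, 8]


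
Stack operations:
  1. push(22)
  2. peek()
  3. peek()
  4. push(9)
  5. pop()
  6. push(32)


push(22) -> [22]
peek()->22
peek()->22
push(9) -> [22, 9]
pop()->9, [22]
push(32) -> [22, 32]

Final stack: [22, 32]


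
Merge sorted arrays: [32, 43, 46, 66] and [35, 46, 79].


Take 32 from A
Take 35 from B
Take 43 from A
Take 46 from A
Take 46 from B
Take 66 from A

Merged: [32, 35, 43, 46, 46, 66, 79]


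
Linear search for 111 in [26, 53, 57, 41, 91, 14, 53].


i=0: 26!=111
i=1: 53!=111
i=2: 57!=111
i=3: 41!=111
i=4: 91!=111
i=5: 14!=111
i=6: 53!=111

Not found, 7 comps


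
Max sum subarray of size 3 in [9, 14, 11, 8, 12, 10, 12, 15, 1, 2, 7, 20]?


[0:3]: 34
[1:4]: 33
[2:5]: 31
[3:6]: 30
[4:7]: 34
[5:8]: 37
[6:9]: 28
[7:10]: 18
[8:11]: 10
[9:12]: 29

Max: 37 at [5:8]


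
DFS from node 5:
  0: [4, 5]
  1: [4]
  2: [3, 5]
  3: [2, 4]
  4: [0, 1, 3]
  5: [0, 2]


Visit 5, push [2, 0]
Visit 0, push [4]
Visit 4, push [3, 1]
Visit 1, push []
Visit 3, push [2]
Visit 2, push []

DFS order: [5, 0, 4, 1, 3, 2]


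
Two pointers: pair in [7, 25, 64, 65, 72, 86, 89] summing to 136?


lo=0(7)+hi=6(89)=96
lo=1(25)+hi=6(89)=114
lo=2(64)+hi=6(89)=153
lo=2(64)+hi=5(86)=150
lo=2(64)+hi=4(72)=136

Yes: 64+72=136


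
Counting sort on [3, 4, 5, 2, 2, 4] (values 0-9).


Input: [3, 4, 5, 2, 2, 4]
Counts: [0, 0, 2, 1, 2, 1, 0, 0, 0, 0]

Sorted: [2, 2, 3, 4, 4, 5]


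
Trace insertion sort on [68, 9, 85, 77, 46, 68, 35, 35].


Initial: [68, 9, 85, 77, 46, 68, 35, 35]
Insert 9: [9, 68, 85, 77, 46, 68, 35, 35]
Insert 85: [9, 68, 85, 77, 46, 68, 35, 35]
Insert 77: [9, 68, 77, 85, 46, 68, 35, 35]
Insert 46: [9, 46, 68, 77, 85, 68, 35, 35]
Insert 68: [9, 46, 68, 68, 77, 85, 35, 35]
Insert 35: [9, 35, 46, 68, 68, 77, 85, 35]
Insert 35: [9, 35, 35, 46, 68, 68, 77, 85]

Sorted: [9, 35, 35, 46, 68, 68, 77, 85]


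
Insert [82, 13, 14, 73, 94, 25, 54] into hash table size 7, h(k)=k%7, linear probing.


Insert 82: h=5 -> slot 5
Insert 13: h=6 -> slot 6
Insert 14: h=0 -> slot 0
Insert 73: h=3 -> slot 3
Insert 94: h=3, 1 probes -> slot 4
Insert 25: h=4, 4 probes -> slot 1
Insert 54: h=5, 4 probes -> slot 2

Table: [14, 25, 54, 73, 94, 82, 13]


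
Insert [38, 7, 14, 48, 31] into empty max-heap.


Insert 38: [38]
Insert 7: [38, 7]
Insert 14: [38, 7, 14]
Insert 48: [48, 38, 14, 7]
Insert 31: [48, 38, 14, 7, 31]

Final heap: [48, 38, 14, 7, 31]


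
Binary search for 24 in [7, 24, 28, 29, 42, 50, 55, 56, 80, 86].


Step 1: lo=0, hi=9, mid=4, val=42
Step 2: lo=0, hi=3, mid=1, val=24

Found at index 1


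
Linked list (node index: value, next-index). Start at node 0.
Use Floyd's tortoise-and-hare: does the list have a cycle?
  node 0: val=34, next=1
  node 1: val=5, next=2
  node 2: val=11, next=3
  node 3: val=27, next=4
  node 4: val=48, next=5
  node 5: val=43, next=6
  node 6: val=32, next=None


Floyd's tortoise (slow, +1) and hare (fast, +2):
  init: slow=0, fast=0
  step 1: slow=1, fast=2
  step 2: slow=2, fast=4
  step 3: slow=3, fast=6
  step 4: fast -> None, no cycle

Cycle: no


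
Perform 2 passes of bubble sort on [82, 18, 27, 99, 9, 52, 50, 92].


Initial: [82, 18, 27, 99, 9, 52, 50, 92]
Pass 1: [18, 27, 82, 9, 52, 50, 92, 99] (6 swaps)
Pass 2: [18, 27, 9, 52, 50, 82, 92, 99] (3 swaps)

After 2 passes: [18, 27, 9, 52, 50, 82, 92, 99]
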